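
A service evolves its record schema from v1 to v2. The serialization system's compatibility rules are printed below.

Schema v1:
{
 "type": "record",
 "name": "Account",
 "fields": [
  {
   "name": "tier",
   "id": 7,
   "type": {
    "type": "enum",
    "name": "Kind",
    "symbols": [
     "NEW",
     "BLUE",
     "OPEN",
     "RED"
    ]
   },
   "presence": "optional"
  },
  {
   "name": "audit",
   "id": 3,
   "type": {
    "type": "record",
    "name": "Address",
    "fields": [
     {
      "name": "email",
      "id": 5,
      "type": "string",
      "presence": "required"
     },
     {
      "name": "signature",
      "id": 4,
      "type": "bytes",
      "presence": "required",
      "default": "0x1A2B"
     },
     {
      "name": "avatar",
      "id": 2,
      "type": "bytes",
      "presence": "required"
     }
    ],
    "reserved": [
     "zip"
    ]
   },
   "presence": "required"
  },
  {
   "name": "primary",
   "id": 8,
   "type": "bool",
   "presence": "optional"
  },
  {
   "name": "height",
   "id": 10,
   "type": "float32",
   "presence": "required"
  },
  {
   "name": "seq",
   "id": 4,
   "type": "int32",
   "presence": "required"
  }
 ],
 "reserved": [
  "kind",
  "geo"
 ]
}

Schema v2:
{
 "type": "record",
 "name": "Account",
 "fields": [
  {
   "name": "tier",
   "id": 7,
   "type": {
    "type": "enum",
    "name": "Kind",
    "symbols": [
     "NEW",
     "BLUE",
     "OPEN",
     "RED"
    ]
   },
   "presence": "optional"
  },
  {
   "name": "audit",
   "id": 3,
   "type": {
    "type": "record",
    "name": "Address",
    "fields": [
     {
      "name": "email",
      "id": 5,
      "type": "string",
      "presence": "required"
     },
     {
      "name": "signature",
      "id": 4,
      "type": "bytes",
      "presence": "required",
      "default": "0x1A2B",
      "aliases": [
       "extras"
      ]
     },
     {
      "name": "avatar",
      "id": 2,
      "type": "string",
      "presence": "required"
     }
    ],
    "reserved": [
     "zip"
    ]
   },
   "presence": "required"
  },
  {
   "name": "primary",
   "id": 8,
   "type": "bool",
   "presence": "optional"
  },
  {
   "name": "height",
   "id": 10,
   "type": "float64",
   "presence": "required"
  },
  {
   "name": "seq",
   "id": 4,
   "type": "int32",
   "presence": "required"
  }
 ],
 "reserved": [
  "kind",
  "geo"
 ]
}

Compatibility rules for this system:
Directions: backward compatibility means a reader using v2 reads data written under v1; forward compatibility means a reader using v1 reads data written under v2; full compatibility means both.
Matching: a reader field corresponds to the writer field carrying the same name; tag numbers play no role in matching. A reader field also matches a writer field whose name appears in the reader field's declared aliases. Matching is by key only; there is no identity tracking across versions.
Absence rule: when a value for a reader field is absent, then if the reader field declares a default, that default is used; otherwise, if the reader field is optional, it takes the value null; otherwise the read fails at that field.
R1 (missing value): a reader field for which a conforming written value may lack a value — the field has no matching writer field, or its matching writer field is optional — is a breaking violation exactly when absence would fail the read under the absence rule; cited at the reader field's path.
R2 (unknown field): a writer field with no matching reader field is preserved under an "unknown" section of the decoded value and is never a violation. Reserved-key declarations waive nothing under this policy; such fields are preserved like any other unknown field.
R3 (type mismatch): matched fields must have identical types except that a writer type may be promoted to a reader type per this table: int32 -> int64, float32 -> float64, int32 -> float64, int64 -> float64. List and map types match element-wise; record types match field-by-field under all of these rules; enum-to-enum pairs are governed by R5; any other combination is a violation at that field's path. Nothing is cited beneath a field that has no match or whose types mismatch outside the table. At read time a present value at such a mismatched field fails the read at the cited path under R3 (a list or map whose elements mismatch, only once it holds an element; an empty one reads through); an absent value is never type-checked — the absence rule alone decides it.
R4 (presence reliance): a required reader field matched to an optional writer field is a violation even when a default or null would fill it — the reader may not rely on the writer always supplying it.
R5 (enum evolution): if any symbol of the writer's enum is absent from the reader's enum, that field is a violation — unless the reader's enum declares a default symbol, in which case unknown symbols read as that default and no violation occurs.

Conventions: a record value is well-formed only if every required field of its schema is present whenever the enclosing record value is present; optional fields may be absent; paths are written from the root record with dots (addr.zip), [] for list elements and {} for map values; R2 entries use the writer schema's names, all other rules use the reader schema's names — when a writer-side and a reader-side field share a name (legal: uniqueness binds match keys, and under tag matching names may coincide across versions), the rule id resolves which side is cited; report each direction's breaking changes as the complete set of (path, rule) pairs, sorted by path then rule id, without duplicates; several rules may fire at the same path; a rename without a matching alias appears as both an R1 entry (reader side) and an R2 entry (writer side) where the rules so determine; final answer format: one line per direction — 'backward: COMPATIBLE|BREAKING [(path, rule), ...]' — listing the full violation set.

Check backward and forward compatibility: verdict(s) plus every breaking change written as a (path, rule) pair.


backward: BREAKING [(audit.avatar, R3)]; forward: BREAKING [(audit.avatar, R3), (height, R3)]

each type pair in Account: writer, then reader
backward on Account — v2 reading data written by v1:
  tier <- tier (Kind -> Kind, writer optional)
  audit <- audit (Address -> Address, writer required)
  primary <- primary (bool -> bool, writer optional)
  height <- height (float32 -> float64, writer required)
  seq <- seq (int32 -> int32, writer required)
  audit.email <- audit.email (string -> string, writer required)
  audit.signature <- audit.signature (bytes -> bytes, writer required)
  audit.avatar <- audit.avatar (bytes -> string, writer required)
  violation R3 at audit.avatar
  => backward verdict for Account: BREAKING, 1 violation(s)
forward on Account — v1 reading data written by v2:
  tier <- tier (Kind -> Kind, writer optional)
  audit <- audit (Address -> Address, writer required)
  primary <- primary (bool -> bool, writer optional)
  height <- height (float64 -> float32, writer required)
  seq <- seq (int32 -> int32, writer required)
  audit.email <- audit.email (string -> string, writer required)
  audit.signature <- audit.signature (bytes -> bytes, writer required)
  audit.avatar <- audit.avatar (string -> bytes, writer required)
  violation R3 at audit.avatar
  violation R3 at height
  => forward verdict for Account: BREAKING, 2 violation(s)


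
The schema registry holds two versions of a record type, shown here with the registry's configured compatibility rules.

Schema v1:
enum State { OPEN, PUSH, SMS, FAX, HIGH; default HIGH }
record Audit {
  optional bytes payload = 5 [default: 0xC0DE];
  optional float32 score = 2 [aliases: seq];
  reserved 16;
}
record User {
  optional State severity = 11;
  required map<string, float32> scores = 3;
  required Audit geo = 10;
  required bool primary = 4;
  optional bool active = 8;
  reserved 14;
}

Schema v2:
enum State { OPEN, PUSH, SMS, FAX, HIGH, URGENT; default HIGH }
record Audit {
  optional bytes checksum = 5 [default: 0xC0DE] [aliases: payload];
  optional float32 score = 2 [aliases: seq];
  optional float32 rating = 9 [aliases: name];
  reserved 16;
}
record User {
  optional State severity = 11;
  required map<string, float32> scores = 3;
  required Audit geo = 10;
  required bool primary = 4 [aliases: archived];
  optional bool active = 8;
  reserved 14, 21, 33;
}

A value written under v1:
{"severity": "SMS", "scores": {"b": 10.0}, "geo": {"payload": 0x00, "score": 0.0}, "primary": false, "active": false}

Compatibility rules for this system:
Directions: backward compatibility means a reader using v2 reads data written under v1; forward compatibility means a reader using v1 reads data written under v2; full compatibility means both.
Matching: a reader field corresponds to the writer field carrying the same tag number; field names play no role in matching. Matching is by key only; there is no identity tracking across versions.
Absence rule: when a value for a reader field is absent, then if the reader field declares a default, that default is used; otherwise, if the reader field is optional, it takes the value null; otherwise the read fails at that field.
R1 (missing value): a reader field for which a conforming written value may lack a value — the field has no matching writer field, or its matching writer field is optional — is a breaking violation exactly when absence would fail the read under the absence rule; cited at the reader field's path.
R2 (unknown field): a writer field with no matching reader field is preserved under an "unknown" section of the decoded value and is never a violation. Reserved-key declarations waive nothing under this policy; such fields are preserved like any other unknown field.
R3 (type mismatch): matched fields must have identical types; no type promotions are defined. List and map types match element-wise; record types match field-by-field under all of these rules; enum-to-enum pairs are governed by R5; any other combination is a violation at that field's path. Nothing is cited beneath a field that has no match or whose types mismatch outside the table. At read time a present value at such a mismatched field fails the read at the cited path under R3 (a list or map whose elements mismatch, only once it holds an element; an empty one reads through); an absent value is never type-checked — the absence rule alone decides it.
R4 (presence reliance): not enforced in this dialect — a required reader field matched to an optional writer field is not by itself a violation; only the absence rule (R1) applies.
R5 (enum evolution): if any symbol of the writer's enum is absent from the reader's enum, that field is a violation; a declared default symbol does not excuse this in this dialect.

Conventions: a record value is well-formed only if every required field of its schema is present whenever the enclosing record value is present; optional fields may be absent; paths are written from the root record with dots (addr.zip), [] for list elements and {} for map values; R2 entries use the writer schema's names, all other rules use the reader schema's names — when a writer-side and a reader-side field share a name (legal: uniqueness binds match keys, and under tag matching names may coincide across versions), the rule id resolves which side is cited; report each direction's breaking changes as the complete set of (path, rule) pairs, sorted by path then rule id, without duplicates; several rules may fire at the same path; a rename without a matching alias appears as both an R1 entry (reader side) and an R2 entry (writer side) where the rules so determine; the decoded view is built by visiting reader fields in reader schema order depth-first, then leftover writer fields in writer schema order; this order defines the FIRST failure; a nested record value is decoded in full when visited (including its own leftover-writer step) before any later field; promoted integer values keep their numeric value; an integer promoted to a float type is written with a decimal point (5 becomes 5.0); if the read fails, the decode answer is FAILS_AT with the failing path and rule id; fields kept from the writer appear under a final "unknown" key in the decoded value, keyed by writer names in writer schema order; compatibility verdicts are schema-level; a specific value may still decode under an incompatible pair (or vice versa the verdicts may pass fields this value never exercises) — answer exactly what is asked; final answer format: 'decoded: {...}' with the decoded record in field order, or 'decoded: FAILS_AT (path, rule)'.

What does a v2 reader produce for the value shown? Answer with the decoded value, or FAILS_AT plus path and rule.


decoded: {"severity": "SMS", "scores": {"b": 10.0}, "geo": {"checksum": 0x00, "score": 0.0, "rating": null}, "primary": false, "active": false}

each type pair in User: writer, then reader
decode (reader v2):
  severity := "SMS"
  scores := {"b": 10.0}
  geo.checksum := 0x00 (from writer payload)
  geo.score := 0.0
  geo.rating := null (absent, optional -> null)
  primary := false
  active := false
  => decoded: {"severity": "SMS", "scores": {"b": 10.0}, "geo": {"checksum": 0x00, "score": 0.0, "rating": null}, "primary": false, "active": false}
ruling out the remaining User differences:
  enum State (field severity in record User): symbol URGENT added -> shifts the User verdicts, not this decode


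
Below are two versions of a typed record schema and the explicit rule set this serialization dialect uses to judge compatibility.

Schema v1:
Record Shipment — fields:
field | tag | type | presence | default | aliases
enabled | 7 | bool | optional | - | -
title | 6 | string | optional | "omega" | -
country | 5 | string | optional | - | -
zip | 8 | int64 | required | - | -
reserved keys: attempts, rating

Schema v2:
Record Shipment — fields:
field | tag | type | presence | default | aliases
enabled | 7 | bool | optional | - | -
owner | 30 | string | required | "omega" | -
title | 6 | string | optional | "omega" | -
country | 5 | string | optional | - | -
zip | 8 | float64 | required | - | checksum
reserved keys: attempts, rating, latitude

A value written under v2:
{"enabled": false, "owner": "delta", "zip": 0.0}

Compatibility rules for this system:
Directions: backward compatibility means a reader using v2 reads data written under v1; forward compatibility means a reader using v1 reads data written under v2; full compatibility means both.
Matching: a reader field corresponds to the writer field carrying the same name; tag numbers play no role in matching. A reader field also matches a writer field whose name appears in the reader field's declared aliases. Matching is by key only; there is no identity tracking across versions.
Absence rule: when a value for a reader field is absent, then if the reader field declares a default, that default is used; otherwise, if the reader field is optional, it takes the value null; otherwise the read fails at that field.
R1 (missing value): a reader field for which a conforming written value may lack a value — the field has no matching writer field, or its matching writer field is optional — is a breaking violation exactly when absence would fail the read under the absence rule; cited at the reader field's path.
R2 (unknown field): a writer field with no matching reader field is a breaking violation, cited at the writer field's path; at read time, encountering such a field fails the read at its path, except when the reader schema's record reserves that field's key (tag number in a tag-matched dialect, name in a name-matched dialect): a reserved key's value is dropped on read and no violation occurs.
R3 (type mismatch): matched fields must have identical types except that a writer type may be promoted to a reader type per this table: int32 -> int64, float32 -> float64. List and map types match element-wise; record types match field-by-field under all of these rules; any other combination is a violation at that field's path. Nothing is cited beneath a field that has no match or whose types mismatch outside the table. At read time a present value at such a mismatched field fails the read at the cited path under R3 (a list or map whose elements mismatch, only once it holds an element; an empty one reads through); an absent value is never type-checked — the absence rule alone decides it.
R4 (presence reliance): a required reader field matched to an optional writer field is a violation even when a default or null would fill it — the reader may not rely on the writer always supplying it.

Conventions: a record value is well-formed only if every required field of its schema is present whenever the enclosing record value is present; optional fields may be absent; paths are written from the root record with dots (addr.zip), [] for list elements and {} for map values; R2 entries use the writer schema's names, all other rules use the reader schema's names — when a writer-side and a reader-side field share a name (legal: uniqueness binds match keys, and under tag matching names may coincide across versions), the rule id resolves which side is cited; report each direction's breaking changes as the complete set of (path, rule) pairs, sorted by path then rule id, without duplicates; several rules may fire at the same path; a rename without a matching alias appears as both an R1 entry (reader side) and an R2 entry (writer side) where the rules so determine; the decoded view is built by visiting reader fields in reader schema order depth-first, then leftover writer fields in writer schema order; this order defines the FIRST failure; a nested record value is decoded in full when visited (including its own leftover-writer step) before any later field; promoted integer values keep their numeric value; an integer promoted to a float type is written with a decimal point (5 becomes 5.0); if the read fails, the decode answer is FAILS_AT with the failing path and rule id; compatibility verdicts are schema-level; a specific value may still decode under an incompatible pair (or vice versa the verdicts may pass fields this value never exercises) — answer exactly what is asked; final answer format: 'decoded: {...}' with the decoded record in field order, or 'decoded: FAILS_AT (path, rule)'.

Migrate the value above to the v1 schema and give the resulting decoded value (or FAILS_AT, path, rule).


decoded: FAILS_AT (zip, R3)

the writer's type comes first in each Shipment pair
decoding the Shipment value with the v1 reader:
  enabled := false
  title := "omega" (no value, default fills)
  country := null (not supplied -> null)
  read fails at zip under R3
  => FAILS_AT (zip, R3)
the rest of the Shipment diff is inert for this question:
  added field owner to record Shipment: required string, tag 30, default "omega" (in v2 it sits immediately before title) -> matters for Shipment compatibility verdicts, not for this value's decode


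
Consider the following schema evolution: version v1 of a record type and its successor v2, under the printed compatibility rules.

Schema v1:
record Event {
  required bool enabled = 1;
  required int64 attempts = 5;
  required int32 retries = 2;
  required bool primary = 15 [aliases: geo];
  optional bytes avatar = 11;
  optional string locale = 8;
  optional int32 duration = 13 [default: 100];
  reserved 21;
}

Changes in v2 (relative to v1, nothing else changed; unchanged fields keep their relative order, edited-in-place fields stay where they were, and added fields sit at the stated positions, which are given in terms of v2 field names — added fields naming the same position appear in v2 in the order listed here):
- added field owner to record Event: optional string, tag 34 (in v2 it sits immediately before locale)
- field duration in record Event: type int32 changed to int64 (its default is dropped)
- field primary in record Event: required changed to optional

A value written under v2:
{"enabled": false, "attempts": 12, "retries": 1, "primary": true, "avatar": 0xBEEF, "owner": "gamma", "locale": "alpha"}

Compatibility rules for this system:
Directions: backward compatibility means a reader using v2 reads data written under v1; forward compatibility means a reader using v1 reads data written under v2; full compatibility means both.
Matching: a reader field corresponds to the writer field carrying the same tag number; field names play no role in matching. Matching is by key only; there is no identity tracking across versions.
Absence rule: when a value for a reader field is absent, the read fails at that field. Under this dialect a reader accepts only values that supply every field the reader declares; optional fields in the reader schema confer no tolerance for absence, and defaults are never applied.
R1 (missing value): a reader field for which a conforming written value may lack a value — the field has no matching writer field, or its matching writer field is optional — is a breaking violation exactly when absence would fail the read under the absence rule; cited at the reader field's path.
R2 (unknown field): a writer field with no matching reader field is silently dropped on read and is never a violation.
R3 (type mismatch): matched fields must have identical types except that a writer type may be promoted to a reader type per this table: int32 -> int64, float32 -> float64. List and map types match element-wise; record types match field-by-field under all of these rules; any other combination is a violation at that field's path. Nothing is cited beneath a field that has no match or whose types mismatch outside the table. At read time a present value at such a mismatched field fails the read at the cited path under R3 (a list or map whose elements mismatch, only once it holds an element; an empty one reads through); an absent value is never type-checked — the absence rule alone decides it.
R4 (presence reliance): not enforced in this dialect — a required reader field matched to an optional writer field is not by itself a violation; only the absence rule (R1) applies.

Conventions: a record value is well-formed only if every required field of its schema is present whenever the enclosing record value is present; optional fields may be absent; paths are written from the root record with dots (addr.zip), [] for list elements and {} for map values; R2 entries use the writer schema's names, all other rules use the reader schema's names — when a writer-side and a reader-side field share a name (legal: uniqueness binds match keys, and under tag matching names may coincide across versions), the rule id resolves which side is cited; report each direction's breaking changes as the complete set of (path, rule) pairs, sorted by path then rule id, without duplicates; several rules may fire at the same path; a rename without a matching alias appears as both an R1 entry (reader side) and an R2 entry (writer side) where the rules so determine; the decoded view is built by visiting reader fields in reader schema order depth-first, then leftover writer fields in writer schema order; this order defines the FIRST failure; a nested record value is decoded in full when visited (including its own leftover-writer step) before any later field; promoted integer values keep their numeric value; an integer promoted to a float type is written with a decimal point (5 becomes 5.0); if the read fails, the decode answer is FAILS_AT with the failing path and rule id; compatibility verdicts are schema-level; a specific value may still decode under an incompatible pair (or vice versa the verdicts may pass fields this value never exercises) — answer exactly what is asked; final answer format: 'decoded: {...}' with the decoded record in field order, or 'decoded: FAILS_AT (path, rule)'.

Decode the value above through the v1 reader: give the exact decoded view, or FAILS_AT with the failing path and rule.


in Event below, arrows point writer -> reader
decoding the Event value with the v1 reader:
  enabled := false
  attempts := 12
  retries := 1
  primary := true
  avatar := 0xBEEF
  locale := "alpha"
  read fails at duration under R1 (no fill)
  => FAILS_AT (duration, R1)
the rest of the Event diff is inert for this question:
  added field owner to record Event: optional string, tag 34 (in v2 it sits immediately before locale) -> affects the rule determinations only; this particular Event value decodes identically
  field primary in record Event: required changed to optional -> affects the rule determinations only; this particular Event value decodes identically

decoded: FAILS_AT (duration, R1)


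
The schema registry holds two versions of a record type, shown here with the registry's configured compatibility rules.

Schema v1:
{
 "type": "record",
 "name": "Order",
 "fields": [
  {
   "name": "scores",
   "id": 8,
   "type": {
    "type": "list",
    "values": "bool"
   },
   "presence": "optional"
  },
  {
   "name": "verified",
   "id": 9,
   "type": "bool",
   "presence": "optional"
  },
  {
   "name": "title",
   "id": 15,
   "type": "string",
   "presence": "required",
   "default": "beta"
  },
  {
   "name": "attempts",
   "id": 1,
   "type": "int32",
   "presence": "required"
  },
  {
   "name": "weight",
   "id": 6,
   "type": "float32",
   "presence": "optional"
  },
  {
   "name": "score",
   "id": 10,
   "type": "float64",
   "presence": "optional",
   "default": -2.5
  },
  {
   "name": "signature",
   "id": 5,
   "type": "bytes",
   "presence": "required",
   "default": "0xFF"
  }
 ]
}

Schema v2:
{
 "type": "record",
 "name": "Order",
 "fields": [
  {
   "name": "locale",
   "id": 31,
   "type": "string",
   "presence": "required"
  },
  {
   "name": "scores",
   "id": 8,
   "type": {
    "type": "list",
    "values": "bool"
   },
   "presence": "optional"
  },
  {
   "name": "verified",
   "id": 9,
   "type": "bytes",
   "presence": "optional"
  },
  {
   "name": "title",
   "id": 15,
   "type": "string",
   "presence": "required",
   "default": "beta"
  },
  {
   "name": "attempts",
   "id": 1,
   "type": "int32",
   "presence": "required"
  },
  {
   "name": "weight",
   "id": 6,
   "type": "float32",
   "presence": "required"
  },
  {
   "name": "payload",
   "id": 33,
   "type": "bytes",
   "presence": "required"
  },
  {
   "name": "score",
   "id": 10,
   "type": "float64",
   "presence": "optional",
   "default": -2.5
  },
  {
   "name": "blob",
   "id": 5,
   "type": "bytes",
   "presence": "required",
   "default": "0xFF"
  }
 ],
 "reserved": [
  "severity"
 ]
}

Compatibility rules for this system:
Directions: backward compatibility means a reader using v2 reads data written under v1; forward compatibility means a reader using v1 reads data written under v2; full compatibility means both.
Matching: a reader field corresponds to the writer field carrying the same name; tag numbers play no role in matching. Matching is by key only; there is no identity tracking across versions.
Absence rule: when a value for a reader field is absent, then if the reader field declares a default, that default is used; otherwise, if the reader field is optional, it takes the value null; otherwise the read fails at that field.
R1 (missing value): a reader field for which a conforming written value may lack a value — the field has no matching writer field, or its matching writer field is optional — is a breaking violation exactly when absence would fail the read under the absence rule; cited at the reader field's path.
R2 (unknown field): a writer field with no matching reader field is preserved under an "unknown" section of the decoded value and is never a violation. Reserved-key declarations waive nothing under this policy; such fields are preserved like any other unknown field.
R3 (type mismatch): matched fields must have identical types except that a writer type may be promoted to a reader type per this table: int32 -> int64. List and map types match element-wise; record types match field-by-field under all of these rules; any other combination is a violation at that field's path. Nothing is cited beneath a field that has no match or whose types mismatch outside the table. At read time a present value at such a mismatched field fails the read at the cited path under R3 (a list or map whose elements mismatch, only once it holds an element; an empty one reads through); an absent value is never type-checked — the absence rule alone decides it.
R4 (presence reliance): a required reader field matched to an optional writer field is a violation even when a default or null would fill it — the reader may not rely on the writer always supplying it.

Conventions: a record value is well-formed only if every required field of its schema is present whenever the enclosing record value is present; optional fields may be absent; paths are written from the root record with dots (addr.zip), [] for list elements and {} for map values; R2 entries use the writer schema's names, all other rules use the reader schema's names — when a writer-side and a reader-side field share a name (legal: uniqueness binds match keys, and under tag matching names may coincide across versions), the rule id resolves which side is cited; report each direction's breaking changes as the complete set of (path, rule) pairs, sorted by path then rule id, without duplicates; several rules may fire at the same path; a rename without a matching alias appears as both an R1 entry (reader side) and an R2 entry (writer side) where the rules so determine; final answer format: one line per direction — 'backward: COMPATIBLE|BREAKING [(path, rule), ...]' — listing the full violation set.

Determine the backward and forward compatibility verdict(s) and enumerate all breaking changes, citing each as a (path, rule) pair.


backward: BREAKING [(locale, R1), (payload, R1), (verified, R3), (weight, R1), (weight, R4)]; forward: BREAKING [(verified, R3)]

arrows below run writer -> reader for Order
backward on Order — v2 reading data written by v1:
  no writer field matches reader locale
  scores: paired with writer scores (list<bool> -> list<bool>; writer optional)
  verified: paired with writer verified (bool -> bytes; writer optional)
  title: paired with writer title (string -> string; writer required)
  attempts: paired with writer attempts (int32 -> int32; writer required)
  weight: paired with writer weight (float32 -> float32; writer optional)
  no writer field matches reader payload
  score: paired with writer score (float64 -> float64; writer optional)
  no writer field matches reader blob
  writer signature: unknown to reader
  violation R1 at locale
  violation R1 at payload
  violation R3 at verified
  violation R1 at weight
  violation R4 at weight
  => backward: BREAKING (5)
forward on Order — v1 reading data written by v2:
  scores: paired with writer scores (list<bool> -> list<bool>; writer optional)
  verified: paired with writer verified (bytes -> bool; writer optional)
  title: paired with writer title (string -> string; writer required)
  attempts: paired with writer attempts (int32 -> int32; writer required)
  weight: paired with writer weight (float32 -> float32; writer required)
  score: paired with writer score (float64 -> float64; writer optional)
  no writer field matches reader signature
  writer locale: unknown to reader
  writer payload: unknown to reader
  writer blob: unknown to reader
  violation R3 at verified
  => forward: BREAKING (1)


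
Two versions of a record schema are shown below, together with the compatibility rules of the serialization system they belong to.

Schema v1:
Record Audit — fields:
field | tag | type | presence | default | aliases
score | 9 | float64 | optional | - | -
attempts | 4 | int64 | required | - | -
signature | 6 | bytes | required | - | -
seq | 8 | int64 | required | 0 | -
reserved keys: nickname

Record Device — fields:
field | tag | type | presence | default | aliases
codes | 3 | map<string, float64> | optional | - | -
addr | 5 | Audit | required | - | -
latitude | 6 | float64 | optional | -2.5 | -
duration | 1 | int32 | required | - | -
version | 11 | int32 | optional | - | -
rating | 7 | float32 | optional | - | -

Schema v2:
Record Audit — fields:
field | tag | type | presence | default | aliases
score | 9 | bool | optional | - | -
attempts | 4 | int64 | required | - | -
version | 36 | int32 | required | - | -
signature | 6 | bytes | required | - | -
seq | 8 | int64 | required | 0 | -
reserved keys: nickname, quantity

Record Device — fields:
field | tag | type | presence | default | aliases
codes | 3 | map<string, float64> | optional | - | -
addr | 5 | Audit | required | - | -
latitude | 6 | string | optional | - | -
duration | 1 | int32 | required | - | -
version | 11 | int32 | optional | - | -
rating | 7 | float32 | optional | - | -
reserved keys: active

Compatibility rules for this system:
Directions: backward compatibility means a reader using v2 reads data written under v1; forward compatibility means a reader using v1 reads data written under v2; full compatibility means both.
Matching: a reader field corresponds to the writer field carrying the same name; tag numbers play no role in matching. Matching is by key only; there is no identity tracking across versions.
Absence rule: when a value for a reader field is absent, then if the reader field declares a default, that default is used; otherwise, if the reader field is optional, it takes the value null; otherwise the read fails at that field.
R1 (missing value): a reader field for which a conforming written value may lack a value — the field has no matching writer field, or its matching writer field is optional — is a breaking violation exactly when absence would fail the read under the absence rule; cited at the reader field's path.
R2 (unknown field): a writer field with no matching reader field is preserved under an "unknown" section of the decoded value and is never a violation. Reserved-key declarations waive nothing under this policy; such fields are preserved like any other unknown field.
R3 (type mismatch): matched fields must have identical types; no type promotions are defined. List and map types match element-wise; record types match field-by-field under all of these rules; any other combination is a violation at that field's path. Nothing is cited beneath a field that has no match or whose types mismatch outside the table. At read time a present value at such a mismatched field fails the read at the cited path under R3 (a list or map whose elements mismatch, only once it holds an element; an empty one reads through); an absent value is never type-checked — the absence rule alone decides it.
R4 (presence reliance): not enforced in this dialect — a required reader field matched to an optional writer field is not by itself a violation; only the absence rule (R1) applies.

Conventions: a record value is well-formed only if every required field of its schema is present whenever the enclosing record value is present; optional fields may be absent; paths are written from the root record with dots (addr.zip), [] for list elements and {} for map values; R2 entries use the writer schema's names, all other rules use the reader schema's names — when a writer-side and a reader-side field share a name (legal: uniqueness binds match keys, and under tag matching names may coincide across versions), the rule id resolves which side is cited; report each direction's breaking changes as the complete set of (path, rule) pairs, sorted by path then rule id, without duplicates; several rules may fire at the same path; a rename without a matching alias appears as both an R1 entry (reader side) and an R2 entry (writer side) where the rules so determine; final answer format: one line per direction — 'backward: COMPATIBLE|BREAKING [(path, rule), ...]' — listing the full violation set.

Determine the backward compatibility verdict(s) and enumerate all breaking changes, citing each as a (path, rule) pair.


the writer's type comes first in each Device pair
backward for Device (reader v2, writer v1):
  codes: paired with writer codes (map<string, float64> -> map<string, float64>; writer optional)
  addr: paired with writer addr (Audit -> Audit; writer required)
  latitude: paired with writer latitude (float64 -> string; writer optional)
  duration: paired with writer duration (int32 -> int32; writer required)
  version: paired with writer version (int32 -> int32; writer optional)
  rating: paired with writer rating (float32 -> float32; writer optional)
  addr.score: paired with writer addr.score (float64 -> bool; writer optional)
  addr.attempts: paired with writer addr.attempts (int64 -> int64; writer required)
  addr.version: no writer-side match
  addr.signature: paired with writer addr.signature (bytes -> bytes; writer required)
  addr.seq: paired with writer addr.seq (int64 -> int64; writer required)
  R3 fires at addr.score
  R1 fires at addr.version
  R3 fires at latitude
  => backward verdict for Device: BREAKING, 3 violation(s)

backward: BREAKING [(addr.score, R3), (addr.version, R1), (latitude, R3)]


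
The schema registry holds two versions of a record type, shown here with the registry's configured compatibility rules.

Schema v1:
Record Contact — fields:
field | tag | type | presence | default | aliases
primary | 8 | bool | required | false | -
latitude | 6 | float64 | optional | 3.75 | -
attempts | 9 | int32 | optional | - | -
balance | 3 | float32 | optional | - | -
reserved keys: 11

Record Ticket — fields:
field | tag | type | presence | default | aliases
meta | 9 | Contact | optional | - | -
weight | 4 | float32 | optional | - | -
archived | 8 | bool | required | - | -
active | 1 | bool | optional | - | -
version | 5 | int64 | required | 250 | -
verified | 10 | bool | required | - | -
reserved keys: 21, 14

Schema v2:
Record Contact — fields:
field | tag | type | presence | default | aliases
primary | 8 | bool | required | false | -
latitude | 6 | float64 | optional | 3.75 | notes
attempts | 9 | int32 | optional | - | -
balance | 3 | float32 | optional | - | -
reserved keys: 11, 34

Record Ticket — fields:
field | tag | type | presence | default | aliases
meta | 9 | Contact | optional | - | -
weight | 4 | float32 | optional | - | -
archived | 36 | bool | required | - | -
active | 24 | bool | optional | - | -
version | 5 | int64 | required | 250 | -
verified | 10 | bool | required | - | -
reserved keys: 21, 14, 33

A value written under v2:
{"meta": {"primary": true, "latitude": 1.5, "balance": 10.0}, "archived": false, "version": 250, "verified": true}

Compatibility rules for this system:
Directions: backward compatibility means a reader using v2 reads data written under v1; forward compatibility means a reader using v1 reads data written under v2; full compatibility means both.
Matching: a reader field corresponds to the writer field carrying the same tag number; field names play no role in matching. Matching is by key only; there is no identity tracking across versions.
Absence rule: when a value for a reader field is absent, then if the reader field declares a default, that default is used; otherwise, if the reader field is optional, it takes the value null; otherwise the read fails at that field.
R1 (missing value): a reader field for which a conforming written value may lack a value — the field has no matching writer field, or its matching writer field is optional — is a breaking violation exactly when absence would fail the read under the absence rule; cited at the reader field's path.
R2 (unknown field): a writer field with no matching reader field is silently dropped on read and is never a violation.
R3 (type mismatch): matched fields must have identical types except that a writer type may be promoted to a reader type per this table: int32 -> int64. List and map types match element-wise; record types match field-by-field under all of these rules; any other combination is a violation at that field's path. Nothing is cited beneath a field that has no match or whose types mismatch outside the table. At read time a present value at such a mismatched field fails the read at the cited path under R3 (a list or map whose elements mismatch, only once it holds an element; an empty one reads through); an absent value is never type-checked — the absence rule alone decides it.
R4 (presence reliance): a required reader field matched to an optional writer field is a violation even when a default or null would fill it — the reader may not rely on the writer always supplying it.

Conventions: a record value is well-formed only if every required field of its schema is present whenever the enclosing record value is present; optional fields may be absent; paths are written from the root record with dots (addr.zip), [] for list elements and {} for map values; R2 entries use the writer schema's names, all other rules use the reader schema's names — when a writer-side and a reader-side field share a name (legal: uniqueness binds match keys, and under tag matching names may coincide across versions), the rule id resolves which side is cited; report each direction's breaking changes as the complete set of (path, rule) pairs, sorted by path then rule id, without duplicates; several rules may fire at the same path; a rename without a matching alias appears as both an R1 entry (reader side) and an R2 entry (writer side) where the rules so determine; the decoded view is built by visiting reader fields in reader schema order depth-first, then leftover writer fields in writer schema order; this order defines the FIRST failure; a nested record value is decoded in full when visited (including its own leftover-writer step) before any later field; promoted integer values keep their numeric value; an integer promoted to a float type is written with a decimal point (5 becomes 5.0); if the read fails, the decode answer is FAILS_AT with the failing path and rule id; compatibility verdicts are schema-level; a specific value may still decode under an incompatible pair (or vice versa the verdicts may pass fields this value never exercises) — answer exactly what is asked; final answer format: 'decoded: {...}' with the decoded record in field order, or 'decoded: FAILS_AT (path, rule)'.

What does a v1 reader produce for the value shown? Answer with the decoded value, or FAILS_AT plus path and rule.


in Ticket below, arrows point writer -> reader
migrating the Ticket value to v1:
  meta.primary := true
  meta.latitude := 1.5
  meta.attempts := null (not supplied -> null)
  meta.balance := 10.0
  weight := null (not supplied -> null)
  read fails at archived under R1 (no fill)
  => FAILS_AT (archived, R1)
diffs on Ticket not affecting the asked answer:
  field active in record Ticket: tag 1 changed to 24 -> triggers nothing under the printed rules; the Ticket answer is the same either way

decoded: FAILS_AT (archived, R1)
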